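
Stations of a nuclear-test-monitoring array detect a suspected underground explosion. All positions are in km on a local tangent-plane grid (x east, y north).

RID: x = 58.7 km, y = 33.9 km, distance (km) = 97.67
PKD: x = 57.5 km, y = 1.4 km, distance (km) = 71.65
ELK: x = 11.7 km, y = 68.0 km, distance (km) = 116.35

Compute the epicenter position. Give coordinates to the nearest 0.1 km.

Circle about each station: (x − 58.7)² + (y − 33.9)² = 97.67²; (x − 57.5)² + (y − 1.4)² = 71.65²; (x − 11.7)² + (y − 68.0)² = 116.35².
Subtracting the RID equation from the PKD and ELK equations removes the quadratic terms:
-2.4 x − 65.0 y = 3119.02
-94.0 x + 68.2 y = -3831.90
Solving the 2×2 system: x ≈ 5.8, y ≈ -48.2 km.

(5.8, -48.2)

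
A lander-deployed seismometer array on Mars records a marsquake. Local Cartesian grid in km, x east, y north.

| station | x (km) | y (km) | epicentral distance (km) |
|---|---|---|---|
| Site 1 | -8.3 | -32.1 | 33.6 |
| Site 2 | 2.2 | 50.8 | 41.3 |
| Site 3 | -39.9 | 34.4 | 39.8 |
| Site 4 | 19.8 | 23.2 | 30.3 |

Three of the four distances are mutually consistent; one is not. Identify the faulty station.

Solve using three stations at a time. Using Site 2, Site 3, Site 4 (subtract circle equations pairwise → linear system) gives (x, y) ≈ (-7.9, 10.7).
Distances from that point to each station vs reported:
  Site 1: calculated 42.8 vs reported 33.6 → residual 9.2 km
  Site 2: calculated 41.3 vs reported 41.3 → residual 0.0 km
  Site 3: calculated 39.8 vs reported 39.8 → residual 0.0 km
  Site 4: calculated 30.4 vs reported 30.3 → residual 0.1 km
Site 2, Site 3, Site 4 are mutually consistent (residuals ≈ 0); Site 1 is off by 9.2 km.

Site 1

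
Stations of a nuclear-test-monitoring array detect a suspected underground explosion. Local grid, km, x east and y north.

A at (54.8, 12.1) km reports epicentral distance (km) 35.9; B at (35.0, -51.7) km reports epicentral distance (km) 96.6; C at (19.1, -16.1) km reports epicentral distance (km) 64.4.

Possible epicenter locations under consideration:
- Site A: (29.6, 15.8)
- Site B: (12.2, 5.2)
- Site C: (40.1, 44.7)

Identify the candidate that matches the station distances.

For each candidate, compare |candidate − station| to the reported distance:
Site A: residuals A 10.4, B 28.9, C 30.8 → max 30.8 km
Site B: residuals A 7.3, B 35.3, C 42.0 → max 42.0 km
Site C: residuals A 0.1, B 0.1, C 0.1 → max 0.1 km
Only Site C has all residuals ≈ 0.

Site C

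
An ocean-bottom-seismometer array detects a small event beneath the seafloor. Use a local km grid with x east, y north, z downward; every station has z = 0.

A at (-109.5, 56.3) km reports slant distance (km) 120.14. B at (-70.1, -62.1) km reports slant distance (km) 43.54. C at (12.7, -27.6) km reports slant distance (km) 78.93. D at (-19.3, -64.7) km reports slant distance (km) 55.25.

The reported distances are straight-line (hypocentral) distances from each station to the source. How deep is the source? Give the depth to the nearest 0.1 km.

36.8 km

Each station gives a sphere (x−x_i)² + (y−y_i)² + z² = d_i² (stations at z=0).
Subtracting the A sphere from B and C: z² cancels, leaving linear equations in x and y:
78.8 x − 236.8 y = 6148.37
244.4 x − 167.8 y = -6033.22
Solving: x ≈ -55.102, y ≈ -44.301 km (keep extra digits for the depth step; rounded: -55.1, -44.3).
Then from the A sphere: z² = 120.14² − (x + 109.5)² − (y − 56.3)² with x = -55.102, y = -44.301, so z ≈ 36.796 ≈ 36.8 km.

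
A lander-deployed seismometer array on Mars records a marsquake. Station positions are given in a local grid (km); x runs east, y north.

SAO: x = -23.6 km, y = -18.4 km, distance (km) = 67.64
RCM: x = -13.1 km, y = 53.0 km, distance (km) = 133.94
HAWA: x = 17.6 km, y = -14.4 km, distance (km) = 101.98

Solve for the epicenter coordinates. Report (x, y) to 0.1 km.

(-68.6, -68.9)

Circle about each station: (x + 23.6)² + (y + 18.4)² = 67.64²; (x + 13.1)² + (y − 53.0)² = 133.94²; (x − 17.6)² + (y + 14.4)² = 101.98².
Subtracting pairs of circle equations eliminates x²+y² and gives linear equations (the radical axes):
21.0 x + 142.8 y = -11279.66
82.4 x + 8.0 y = -6203.15
Solving the 2×2 system: x ≈ -68.6, y ≈ -68.9 km.
Check against SAO (with the unrounded x, y): √((x + 23.6)²+(y + 18.4)²) = 67.64 ≈ 67.64 km. ✓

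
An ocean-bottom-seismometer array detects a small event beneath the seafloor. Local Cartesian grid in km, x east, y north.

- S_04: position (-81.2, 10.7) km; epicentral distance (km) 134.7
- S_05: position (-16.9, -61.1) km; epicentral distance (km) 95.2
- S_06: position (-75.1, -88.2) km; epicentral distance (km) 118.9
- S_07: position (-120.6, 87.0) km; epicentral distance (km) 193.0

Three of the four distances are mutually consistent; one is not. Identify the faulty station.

Solve using three stations at a time. Using S_04, S_05, S_07 (subtract circle equations pairwise → linear system) gives (x, y) ≈ (53.5, 3.4).
Distances from that point to each station vs reported:
  S_04: calculated 134.9 vs reported 134.7 → residual 0.2 km
  S_05: calculated 95.4 vs reported 95.2 → residual 0.2 km
  S_06: calculated 157.8 vs reported 118.9 → residual 38.9 km
  S_07: calculated 193.1 vs reported 193.0 → residual 0.1 km
S_04, S_05, S_07 are mutually consistent (residuals ≈ 0); S_06 is off by 38.9 km.

S_06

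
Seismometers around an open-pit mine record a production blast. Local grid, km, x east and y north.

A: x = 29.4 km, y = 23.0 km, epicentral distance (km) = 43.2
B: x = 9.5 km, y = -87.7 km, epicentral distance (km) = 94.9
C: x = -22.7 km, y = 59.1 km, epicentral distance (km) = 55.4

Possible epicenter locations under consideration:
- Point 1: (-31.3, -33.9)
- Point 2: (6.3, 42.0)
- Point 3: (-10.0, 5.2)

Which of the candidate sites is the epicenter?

Point 3

For each candidate, compare |candidate − station| to the reported distance:
Point 1: residuals A 40.0, B 27.4, C 38.0 → max 40.0 km
Point 2: residuals A 13.3, B 34.8, C 21.7 → max 34.8 km
Point 3: residuals A 0.0, B 0.0, C 0.0 → max 0.0 km
Only Point 3 has all residuals ≈ 0.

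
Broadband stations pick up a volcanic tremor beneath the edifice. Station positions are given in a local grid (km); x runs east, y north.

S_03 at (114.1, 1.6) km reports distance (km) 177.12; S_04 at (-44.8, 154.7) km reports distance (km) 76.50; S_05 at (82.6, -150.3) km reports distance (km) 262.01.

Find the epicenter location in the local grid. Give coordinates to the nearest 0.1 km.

(-45.6, 78.2)

Circle about each station: (x − 114.1)² + (y − 1.6)² = 177.12²; (x + 44.8)² + (y − 154.7)² = 76.50²; (x − 82.6)² + (y + 150.3)² = 262.01².
Subtracting pairs of circle equations eliminates x²+y² and gives linear equations (the radical axes):
-317.8 x + 306.2 y = 38437.00
-63.0 x − 303.8 y = -20886.27
Solving the 2×2 system: x ≈ -45.6, y ≈ 78.2 km.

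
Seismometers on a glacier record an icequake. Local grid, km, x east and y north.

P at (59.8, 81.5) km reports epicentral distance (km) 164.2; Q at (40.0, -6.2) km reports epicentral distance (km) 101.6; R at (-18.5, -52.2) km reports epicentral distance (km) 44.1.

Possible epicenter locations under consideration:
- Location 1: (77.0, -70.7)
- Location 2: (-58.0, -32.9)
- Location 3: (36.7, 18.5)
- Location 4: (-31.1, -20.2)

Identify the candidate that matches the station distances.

Location 2

For each candidate, compare |candidate − station| to the reported distance:
Location 1: residuals P 11.0, Q 27.2, R 53.2 → max 53.2 km
Location 2: residuals P 0.0, Q 0.0, R 0.1 → max 0.1 km
Location 3: residuals P 97.1, Q 76.7, R 45.6 → max 97.1 km
Location 4: residuals P 27.8, Q 29.1, R 9.7 → max 29.1 km
Only Location 2 has all residuals ≈ 0.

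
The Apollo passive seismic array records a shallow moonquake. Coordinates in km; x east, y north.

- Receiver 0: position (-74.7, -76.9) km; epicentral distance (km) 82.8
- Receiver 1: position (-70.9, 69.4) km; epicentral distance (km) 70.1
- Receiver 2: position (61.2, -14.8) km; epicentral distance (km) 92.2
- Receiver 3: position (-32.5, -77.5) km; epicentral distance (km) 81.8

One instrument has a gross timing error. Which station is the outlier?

Solve using three stations at a time. Using Receiver 0, Receiver 1, Receiver 3 (subtract circle equations pairwise → linear system) gives (x, y) ≈ (-50.5, 2.3).
Distances from that point to each station vs reported:
  Receiver 0: calculated 82.8 vs reported 82.8 → residual 0.0 km
  Receiver 1: calculated 70.1 vs reported 70.1 → residual 0.0 km
  Receiver 2: calculated 113.0 vs reported 92.2 → residual 20.8 km
  Receiver 3: calculated 81.8 vs reported 81.8 → residual 0.0 km
Receiver 0, Receiver 1, Receiver 3 are mutually consistent (residuals ≈ 0); Receiver 2 is off by 20.8 km.

Receiver 2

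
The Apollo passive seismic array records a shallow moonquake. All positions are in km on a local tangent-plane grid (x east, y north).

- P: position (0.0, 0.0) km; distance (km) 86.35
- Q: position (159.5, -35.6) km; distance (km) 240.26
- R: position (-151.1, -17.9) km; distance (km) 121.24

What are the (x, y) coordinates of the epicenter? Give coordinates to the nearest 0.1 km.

x ≈ -60.0 km, y ≈ 62.1 km

Circle about each station: x² + y² = 86.35²; (x − 159.5)² + (y + 35.6)² = 240.26²; (x + 151.1)² + (y + 17.9)² = 121.24².
Subtracting pairs of circle equations eliminates x²+y² and gives linear equations (the radical axes):
319.0 x − 71.2 y = -23560.94
-302.2 x − 35.8 y = 15908.80
Solving the 2×2 system: x ≈ -60.0, y ≈ 62.1 km.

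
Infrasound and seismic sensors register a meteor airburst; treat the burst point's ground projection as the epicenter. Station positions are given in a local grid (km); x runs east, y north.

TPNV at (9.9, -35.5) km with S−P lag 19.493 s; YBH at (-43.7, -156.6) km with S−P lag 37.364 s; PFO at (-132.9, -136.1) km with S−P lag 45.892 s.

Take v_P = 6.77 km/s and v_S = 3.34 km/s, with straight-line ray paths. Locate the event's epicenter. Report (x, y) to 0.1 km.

x ≈ 123.8 km, y ≈ 24.0 km

Distance from S−P lag: d = Δt · v_P v_S / (v_P − v_S) = Δt · (6.77·3.34)/(6.77−3.34) ≈ 6.5924·Δt.
So d_TPNV = 128.50, d_YBH = 246.32, d_PFO = 302.54 km.
Circle about each station: (x − 9.9)² + (y + 35.5)² = 128.50²; (x + 43.7)² + (y + 156.6)² = 246.32²; (x + 132.9)² + (y + 136.1)² = 302.54².
Subtracting pairs of circle equations eliminates x²+y² and gives linear equations (the radical axes):
-107.2 x − 242.2 y = -19086.30
-285.6 x − 201.2 y = -40190.84
Solving the 2×2 system: x ≈ 123.8, y ≈ 24.0 km.
Check against TPNV (with the unrounded x, y): √((x − 9.9)²+(y + 35.5)²) = 128.52 ≈ 128.50 km. ✓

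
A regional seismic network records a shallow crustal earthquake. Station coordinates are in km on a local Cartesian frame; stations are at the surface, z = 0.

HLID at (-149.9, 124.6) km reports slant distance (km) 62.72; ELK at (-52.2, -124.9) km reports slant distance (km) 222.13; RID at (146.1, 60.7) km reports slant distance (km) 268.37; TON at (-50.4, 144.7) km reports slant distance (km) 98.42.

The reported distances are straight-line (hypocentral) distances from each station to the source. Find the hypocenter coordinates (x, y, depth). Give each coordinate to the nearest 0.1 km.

Each station gives a sphere (x−x_i)² + (y−y_i)² + z² = d_i² (stations at z=0).
Subtracting the HLID sphere from ELK and RID: z² cancels, leaving linear equations in x and y:
195.4 x − 499.0 y = -65078.26
592.0 x − 127.8 y = -81054.13
Solving: x ≈ -118.805, y ≈ 83.895 km (keep extra digits for the depth step; rounded: -118.8, 83.9).
Then from the HLID sphere: z² = 62.72² − (x + 149.9)² − (y − 124.6)² with x = -118.805, y = 83.895, so z ≈ 36.194 ≈ 36.2 km.

(-118.8, 83.9, 36.2)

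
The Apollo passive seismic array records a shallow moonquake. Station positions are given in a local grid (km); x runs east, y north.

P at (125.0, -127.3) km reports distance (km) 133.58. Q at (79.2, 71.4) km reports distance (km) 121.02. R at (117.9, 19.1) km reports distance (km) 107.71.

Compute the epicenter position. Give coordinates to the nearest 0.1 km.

Circle about each station: (x − 125.0)² + (y + 127.3)² = 133.58²; (x − 79.2)² + (y − 71.4)² = 121.02²; (x − 117.9)² + (y − 19.1)² = 107.71².
Subtracting pairs of circle equations eliminates x²+y² and gives linear equations (the radical axes):
-91.6 x + 397.4 y = -17261.91
-14.2 x + 292.8 y = -11322.90
Solving the 2×2 system: x ≈ 26.2, y ≈ -37.4 km.

(26.2, -37.4)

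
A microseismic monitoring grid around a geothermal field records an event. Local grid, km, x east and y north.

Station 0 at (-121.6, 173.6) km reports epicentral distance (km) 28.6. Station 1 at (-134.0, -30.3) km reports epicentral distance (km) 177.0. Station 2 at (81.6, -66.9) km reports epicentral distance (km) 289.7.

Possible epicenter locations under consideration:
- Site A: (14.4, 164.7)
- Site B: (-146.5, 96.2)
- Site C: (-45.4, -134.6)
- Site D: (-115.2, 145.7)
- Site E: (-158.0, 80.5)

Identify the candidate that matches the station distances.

For each candidate, compare |candidate − station| to the reported distance:
Site A: residuals Station 0 107.7, Station 1 68.0, Station 2 48.5 → max 107.7 km
Site B: residuals Station 0 52.7, Station 1 49.9, Station 2 9.3 → max 52.7 km
Site C: residuals Station 0 288.9, Station 1 40.1, Station 2 145.8 → max 288.9 km
Site D: residuals Station 0 0.0, Station 1 0.0, Station 2 0.0 → max 0.0 km
Site E: residuals Station 0 71.4, Station 1 63.6, Station 2 8.4 → max 71.4 km
Only Site D has all residuals ≈ 0.

Site D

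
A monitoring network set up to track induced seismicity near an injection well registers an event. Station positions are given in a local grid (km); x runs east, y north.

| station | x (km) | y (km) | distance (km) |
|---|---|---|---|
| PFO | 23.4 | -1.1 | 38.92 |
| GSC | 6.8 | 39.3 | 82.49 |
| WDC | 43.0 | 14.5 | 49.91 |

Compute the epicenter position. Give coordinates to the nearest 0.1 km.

41.8 km east, -35.4 km north

Circle about each station: (x − 23.4)² + (y + 1.1)² = 38.92²; (x − 6.8)² + (y − 39.3)² = 82.49²; (x − 43.0)² + (y − 14.5)² = 49.91².
Subtracting the PFO equation from the GSC and WDC equations removes the quadratic terms:
-33.2 x + 80.8 y = -4247.87
39.2 x + 31.2 y = 534.24
Solving the 2×2 system: x ≈ 41.8, y ≈ -35.4 km.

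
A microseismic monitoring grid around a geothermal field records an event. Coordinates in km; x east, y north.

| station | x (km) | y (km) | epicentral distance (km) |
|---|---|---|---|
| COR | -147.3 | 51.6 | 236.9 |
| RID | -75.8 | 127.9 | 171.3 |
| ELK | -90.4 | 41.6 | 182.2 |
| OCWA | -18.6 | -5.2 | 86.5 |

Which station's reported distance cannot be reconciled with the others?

OCWA

Solve using three stations at a time. Using COR, RID, ELK (subtract circle equations pairwise → linear system) gives (x, y) ≈ (88.1, 78.1).
Distances from that point to each station vs reported:
  COR: calculated 236.9 vs reported 236.9 → residual 0.0 km
  RID: calculated 171.3 vs reported 171.3 → residual 0.0 km
  ELK: calculated 182.2 vs reported 182.2 → residual 0.0 km
  OCWA: calculated 135.4 vs reported 86.5 → residual 48.9 km
COR, RID, ELK are mutually consistent (residuals ≈ 0); OCWA is off by 48.9 km.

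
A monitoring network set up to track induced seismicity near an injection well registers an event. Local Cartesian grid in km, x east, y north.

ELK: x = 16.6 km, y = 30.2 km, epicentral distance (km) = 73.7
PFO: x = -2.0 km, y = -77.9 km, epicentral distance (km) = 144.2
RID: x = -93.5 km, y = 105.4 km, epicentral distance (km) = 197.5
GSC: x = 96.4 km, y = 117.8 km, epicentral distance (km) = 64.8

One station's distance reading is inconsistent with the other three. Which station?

Solve using three stations at a time. Using ELK, PFO, RID (subtract circle equations pairwise → linear system) gives (x, y) ≈ (90.2, 32.9).
Distances from that point to each station vs reported:
  ELK: calculated 73.7 vs reported 73.7 → residual 0.0 km
  PFO: calculated 144.2 vs reported 144.2 → residual 0.0 km
  RID: calculated 197.5 vs reported 197.5 → residual 0.0 km
  GSC: calculated 85.1 vs reported 64.8 → residual 20.3 km
ELK, PFO, RID are mutually consistent (residuals ≈ 0); GSC is off by 20.3 km.

GSC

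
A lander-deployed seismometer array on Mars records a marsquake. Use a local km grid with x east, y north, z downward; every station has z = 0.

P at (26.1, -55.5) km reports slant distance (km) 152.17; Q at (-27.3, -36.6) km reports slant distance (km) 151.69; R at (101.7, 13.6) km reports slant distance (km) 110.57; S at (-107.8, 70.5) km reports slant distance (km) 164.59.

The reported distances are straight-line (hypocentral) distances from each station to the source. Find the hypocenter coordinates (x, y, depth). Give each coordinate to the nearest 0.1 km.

Each station gives a sphere (x−x_i)² + (y−y_i)² + z² = d_i² (stations at z=0).
Subtracting the P sphere from Q and R: z² cancels, leaving linear equations in x and y:
-106.8 x + 37.8 y = -1530.76
151.2 x + 138.2 y = 17696.37
Solving: x ≈ 43.002, y ≈ 81.002 km (keep extra digits for the depth step; rounded: 43.0, 81.0).
Then from the P sphere: z² = 152.17² − (x − 26.1)² − (y + 55.5)² with x = 43.002, y = 81.002, so z ≈ 65.094 ≈ 65.1 km.

(43.0, 81.0, 65.1)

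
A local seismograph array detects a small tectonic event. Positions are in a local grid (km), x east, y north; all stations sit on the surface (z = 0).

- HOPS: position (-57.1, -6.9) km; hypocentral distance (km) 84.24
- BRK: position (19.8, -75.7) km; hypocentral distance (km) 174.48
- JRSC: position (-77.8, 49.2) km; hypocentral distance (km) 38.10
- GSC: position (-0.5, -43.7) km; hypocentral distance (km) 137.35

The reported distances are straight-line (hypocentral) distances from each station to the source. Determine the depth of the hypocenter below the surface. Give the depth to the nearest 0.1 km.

z ≈ 30.9 km

Each station gives a sphere (x−x_i)² + (y−y_i)² + z² = d_i² (stations at z=0).
Subtracting the HOPS sphere from BRK and JRSC: z² cancels, leaving linear equations in x and y:
153.8 x − 137.6 y = -20532.38
-41.4 x + 112.2 y = 10810.23
Solving: x ≈ -70.611, y ≈ 70.293 km (keep extra digits for the depth step; rounded: -70.6, 70.3).
Then from the HOPS sphere: z² = 84.24² − (x + 57.1)² − (y + 6.9)² with x = -70.611, y = 70.293, so z ≈ 30.904 ≈ 30.9 km.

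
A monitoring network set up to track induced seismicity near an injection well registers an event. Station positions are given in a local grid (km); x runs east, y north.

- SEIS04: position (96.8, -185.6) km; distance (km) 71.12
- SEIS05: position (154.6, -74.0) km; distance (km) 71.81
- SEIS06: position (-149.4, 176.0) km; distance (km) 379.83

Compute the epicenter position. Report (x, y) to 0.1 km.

Circle about each station: (x − 96.8)² + (y + 185.6)² = 71.12²; (x − 154.6)² + (y + 74.0)² = 71.81²; (x + 149.4)² + (y − 176.0)² = 379.83².
Subtracting pairs of circle equations eliminates x²+y² and gives linear equations (the radical axes):
115.6 x + 223.2 y = -14539.06
-492.4 x + 723.2 y = -129734.01
Solving the 2×2 system: x ≈ 95.3, y ≈ -114.5 km.
Check against SEIS04 (with the unrounded x, y): √((x − 96.8)²+(y + 185.6)²) = 71.12 ≈ 71.12 km. ✓

(95.3, -114.5)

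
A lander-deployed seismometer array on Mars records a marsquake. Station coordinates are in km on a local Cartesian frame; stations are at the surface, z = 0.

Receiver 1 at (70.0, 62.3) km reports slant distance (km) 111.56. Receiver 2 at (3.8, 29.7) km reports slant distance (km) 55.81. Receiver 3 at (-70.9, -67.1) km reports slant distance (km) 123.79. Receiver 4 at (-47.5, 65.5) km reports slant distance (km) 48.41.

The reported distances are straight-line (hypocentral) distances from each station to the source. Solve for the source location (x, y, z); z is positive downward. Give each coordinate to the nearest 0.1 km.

Each station gives a sphere (x−x_i)² + (y−y_i)² + z² = d_i² (stations at z=0).
Subtracting the Receiver 1 sphere from Receiver 2 and Receiver 3: z² cancels, leaving linear equations in x and y:
-132.4 x − 65.2 y = 1446.12
-281.8 x − 258.8 y = -2130.40
Solving: x ≈ -32.291, y ≈ 43.392 km (keep extra digits for the depth step; rounded: -32.3, 43.4).
Then from the Receiver 1 sphere: z² = 111.56² − (x − 70.0)² − (y − 62.3)² with x = -32.291, y = 43.392, so z ≈ 40.307 ≈ 40.3 km.

x ≈ -32.3 km, y ≈ 43.4 km, depth ≈ 40.3 km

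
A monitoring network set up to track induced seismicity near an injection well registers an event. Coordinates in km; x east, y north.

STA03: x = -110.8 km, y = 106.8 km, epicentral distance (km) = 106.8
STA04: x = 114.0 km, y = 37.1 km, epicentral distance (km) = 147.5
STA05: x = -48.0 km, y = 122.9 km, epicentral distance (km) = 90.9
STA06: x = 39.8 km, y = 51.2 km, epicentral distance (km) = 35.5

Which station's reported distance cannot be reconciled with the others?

Solve using three stations at a time. Using STA03, STA04, STA05 (subtract circle equations pairwise → linear system) gives (x, y) ≈ (-33.4, 33.2).
Distances from that point to each station vs reported:
  STA03: calculated 106.8 vs reported 106.8 → residual 0.0 km
  STA04: calculated 147.5 vs reported 147.5 → residual 0.0 km
  STA05: calculated 90.9 vs reported 90.9 → residual 0.0 km
  STA06: calculated 75.4 vs reported 35.5 → residual 39.9 km
STA03, STA04, STA05 are mutually consistent (residuals ≈ 0); STA06 is off by 39.9 km.

STA06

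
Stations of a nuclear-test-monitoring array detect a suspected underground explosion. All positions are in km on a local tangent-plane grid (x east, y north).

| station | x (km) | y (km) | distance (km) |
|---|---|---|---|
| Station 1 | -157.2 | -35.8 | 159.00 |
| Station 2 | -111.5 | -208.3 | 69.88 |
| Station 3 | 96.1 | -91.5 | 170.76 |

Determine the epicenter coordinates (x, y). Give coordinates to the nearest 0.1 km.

Circle about each station: (x + 157.2)² + (y + 35.8)² = 159.00²; (x + 111.5)² + (y + 208.3)² = 69.88²; (x − 96.1)² + (y + 91.5)² = 170.76².
Subtracting the Station 1 equation from the Station 2 and Station 3 equations removes the quadratic terms:
91.4 x − 345.0 y = 50225.45
506.6 x − 111.4 y = -12264.00
Solving the 2×2 system: x ≈ -59.7, y ≈ -161.4 km.

(-59.7, -161.4)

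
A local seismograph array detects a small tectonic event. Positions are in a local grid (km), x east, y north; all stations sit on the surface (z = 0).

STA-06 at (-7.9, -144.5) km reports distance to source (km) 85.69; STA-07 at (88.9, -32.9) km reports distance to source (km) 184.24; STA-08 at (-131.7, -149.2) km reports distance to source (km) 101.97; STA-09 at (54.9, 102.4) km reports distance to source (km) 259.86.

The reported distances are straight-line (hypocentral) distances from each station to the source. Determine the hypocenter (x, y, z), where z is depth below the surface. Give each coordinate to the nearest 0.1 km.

(-58.4, -122.1, 65.5)

Each station gives a sphere (x−x_i)² + (y−y_i)² + z² = d_i² (stations at z=0).
Subtracting the STA-06 sphere from STA-07 and STA-08: z² cancels, leaving linear equations in x and y:
193.6 x + 223.2 y = -38558.64
-247.6 x − 9.4 y = 15607.77
Solving: x ≈ -58.401, y ≈ -122.098 km (keep extra digits for the depth step; rounded: -58.4, -122.1).
Then from the STA-06 sphere: z² = 85.69² − (x + 7.9)² − (y + 144.5)² with x = -58.401, y = -122.098, so z ≈ 65.502 ≈ 65.5 km.
Check against STA-09 (with the unrounded solution): distance 259.86 ≈ 259.86 km. ✓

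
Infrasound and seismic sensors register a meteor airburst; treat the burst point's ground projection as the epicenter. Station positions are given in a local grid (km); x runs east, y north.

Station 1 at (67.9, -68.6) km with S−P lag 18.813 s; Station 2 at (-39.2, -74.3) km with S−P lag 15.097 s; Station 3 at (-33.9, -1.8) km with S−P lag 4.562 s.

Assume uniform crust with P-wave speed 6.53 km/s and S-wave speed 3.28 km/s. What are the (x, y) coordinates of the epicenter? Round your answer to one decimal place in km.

x ≈ -16.2 km, y ≈ 22.5 km

Distance from S−P lag: d = Δt · v_P v_S / (v_P − v_S) = Δt · (6.53·3.28)/(6.53−3.28) ≈ 6.5903·Δt.
So d_Station 1 = 123.98, d_Station 2 = 99.49, d_Station 3 = 30.06 km.
Circle about each station: (x − 67.9)² + (y + 68.6)² = 123.98²; (x + 39.2)² + (y + 74.3)² = 99.49²; (x + 33.9)² + (y + 1.8)² = 30.06².
Subtracting the Station 1 equation from the Station 2 and Station 3 equations removes the quadratic terms:
-214.2 x − 11.4 y = 3213.54
-203.6 x + 133.6 y = 6303.52
Solving the 2×2 system: x ≈ -16.2, y ≈ 22.5 km.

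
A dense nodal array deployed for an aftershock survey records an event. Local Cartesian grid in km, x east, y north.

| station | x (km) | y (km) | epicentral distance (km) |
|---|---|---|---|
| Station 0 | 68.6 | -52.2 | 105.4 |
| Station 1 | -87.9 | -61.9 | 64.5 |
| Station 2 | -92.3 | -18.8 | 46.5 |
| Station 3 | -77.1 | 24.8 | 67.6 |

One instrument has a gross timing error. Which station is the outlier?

Solve using three stations at a time. Using Station 0, Station 1, Station 3 (subtract circle equations pairwise → linear system) gives (x, y) ≈ (-33.7, -27.0).
Distances from that point to each station vs reported:
  Station 0: calculated 105.4 vs reported 105.4 → residual 0.0 km
  Station 1: calculated 64.5 vs reported 64.5 → residual 0.0 km
  Station 2: calculated 59.2 vs reported 46.5 → residual 12.7 km
  Station 3: calculated 67.6 vs reported 67.6 → residual 0.0 km
Station 0, Station 1, Station 3 are mutually consistent (residuals ≈ 0); Station 2 is off by 12.7 km.

Station 2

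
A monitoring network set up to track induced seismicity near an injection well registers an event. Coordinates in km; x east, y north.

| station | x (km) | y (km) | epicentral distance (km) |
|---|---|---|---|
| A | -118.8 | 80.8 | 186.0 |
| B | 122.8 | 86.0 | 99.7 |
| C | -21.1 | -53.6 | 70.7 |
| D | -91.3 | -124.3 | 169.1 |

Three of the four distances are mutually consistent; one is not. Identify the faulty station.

B

Solve using three stations at a time. Using A, C, D (subtract circle equations pairwise → linear system) gives (x, y) ≈ (39.4, -17.0).
Distances from that point to each station vs reported:
  A: calculated 186.0 vs reported 186.0 → residual 0.0 km
  B: calculated 132.5 vs reported 99.7 → residual 32.8 km
  C: calculated 70.7 vs reported 70.7 → residual 0.0 km
  D: calculated 169.1 vs reported 169.1 → residual 0.0 km
A, C, D are mutually consistent (residuals ≈ 0); B is off by 32.8 km.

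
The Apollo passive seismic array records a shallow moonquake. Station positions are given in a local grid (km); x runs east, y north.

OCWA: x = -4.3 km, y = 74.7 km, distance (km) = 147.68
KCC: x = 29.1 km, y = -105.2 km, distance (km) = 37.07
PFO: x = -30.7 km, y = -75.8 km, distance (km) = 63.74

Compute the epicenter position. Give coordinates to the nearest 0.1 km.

32.6 km east, -68.3 km north

Circle about each station: (x + 4.3)² + (y − 74.7)² = 147.68²; (x − 29.1)² + (y + 105.2)² = 37.07²; (x + 30.7)² + (y + 75.8)² = 63.74².
Subtracting the OCWA equation from the KCC and PFO equations removes the quadratic terms:
66.8 x − 359.8 y = 26750.47
-52.8 x − 301.0 y = 18836.14
Solving the 2×2 system: x ≈ 32.6, y ≈ -68.3 km.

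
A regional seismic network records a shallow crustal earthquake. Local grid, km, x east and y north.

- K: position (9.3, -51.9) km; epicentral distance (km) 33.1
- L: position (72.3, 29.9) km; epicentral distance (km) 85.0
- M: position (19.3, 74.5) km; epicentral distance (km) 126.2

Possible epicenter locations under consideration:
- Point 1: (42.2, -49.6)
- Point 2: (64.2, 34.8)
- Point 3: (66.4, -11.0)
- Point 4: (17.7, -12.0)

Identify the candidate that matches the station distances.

For each candidate, compare |candidate − station| to the reported distance:
Point 1: residuals K 0.1, L 0.0, M 0.0 → max 0.1 km
Point 2: residuals K 69.5, L 75.5, M 66.3 → max 75.5 km
Point 3: residuals K 37.1, L 43.7, M 28.6 → max 43.7 km
Point 4: residuals K 7.7, L 16.2, M 39.7 → max 39.7 km
Only Point 1 has all residuals ≈ 0.

Point 1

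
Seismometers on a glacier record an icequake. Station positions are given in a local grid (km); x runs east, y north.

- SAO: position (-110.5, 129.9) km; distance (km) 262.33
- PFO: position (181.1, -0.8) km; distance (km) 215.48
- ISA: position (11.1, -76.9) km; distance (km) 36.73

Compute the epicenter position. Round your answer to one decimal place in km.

Circle about each station: (x + 110.5)² + (y − 129.9)² = 262.33²; (x − 181.1)² + (y + 0.8)² = 215.48²; (x − 11.1)² + (y + 76.9)² = 36.73².
Subtracting pairs of circle equations eliminates x²+y² and gives linear equations (the radical axes):
583.2 x − 261.4 y = 26098.99
243.2 x − 413.6 y = 44420.50
Solving the 2×2 system: x ≈ -4.6, y ≈ -110.1 km.

-4.6 km east, -110.1 km north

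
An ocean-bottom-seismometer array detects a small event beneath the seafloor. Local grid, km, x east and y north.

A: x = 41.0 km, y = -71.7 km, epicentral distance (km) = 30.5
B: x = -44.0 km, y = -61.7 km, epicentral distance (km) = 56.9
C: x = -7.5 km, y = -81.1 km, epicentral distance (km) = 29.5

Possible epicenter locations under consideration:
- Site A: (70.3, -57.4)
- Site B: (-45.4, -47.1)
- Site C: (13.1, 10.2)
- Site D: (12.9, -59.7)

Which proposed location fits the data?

For each candidate, compare |candidate − station| to the reported distance:
Site A: residuals A 2.1, B 57.5, C 51.8 → max 57.5 km
Site B: residuals A 59.3, B 42.2, C 21.4 → max 59.3 km
Site C: residuals A 56.0, B 34.9, C 64.1 → max 64.1 km
Site D: residuals A 0.1, B 0.0, C 0.1 → max 0.1 km
Only Site D has all residuals ≈ 0.

Site D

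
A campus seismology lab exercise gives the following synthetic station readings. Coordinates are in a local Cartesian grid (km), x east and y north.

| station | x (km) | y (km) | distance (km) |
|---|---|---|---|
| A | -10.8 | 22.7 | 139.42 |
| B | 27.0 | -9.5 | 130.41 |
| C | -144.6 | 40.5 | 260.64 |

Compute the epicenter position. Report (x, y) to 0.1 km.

x ≈ 111.3 km, y ≈ 90.0 km

Circle about each station: (x + 10.8)² + (y − 22.7)² = 139.42²; (x − 27.0)² + (y + 9.5)² = 130.41²; (x + 144.6)² + (y − 40.5)² = 260.64².
Subtracting pairs of circle equations eliminates x²+y² and gives linear equations (the radical axes):
75.6 x − 64.4 y = 2618.49
-267.6 x + 35.6 y = -26577.79
Solving the 2×2 system: x ≈ 111.3, y ≈ 90.0 km.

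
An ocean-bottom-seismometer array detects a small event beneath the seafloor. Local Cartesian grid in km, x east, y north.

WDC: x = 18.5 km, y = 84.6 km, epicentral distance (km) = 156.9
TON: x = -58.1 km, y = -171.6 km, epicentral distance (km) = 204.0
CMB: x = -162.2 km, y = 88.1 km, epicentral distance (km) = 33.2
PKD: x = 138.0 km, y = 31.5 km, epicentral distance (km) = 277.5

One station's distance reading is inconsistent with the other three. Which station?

TON

Solve using three stations at a time. Using WDC, CMB, PKD (subtract circle equations pairwise → linear system) gives (x, y) ≈ (-137.3, 66.2).
Distances from that point to each station vs reported:
  WDC: calculated 156.9 vs reported 156.9 → residual 0.0 km
  TON: calculated 250.7 vs reported 204.0 → residual 46.7 km
  CMB: calculated 33.1 vs reported 33.2 → residual 0.1 km
  PKD: calculated 277.5 vs reported 277.5 → residual 0.0 km
WDC, CMB, PKD are mutually consistent (residuals ≈ 0); TON is off by 46.7 km.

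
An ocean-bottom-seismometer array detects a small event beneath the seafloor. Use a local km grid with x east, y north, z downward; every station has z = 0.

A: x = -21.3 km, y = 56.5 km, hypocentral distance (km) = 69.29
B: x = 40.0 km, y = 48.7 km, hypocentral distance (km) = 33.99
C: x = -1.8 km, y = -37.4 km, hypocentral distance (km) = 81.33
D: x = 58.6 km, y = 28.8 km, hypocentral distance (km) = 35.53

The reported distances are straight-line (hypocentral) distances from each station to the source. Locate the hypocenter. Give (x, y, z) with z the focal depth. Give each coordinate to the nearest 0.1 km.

(36.1, 29.1, 27.5)

Each station gives a sphere (x−x_i)² + (y−y_i)² + z² = d_i² (stations at z=0).
Subtracting the A sphere from B and C: z² cancels, leaving linear equations in x and y:
122.6 x − 15.6 y = 3971.53
39.0 x − 187.8 y = -4057.40
Solving: x ≈ 36.097, y ≈ 29.101 km (keep extra digits for the depth step; rounded: 36.1, 29.1).
Then from the A sphere: z² = 69.29² − (x + 21.3)² − (y − 56.5)² with x = 36.097, y = 29.101, so z ≈ 27.495 ≈ 27.5 km.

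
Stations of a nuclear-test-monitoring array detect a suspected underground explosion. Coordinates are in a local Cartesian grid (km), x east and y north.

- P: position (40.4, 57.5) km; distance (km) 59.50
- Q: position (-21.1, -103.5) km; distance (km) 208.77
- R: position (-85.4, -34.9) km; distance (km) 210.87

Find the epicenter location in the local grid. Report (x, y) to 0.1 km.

(99.1, 67.2)

Circle about each station: (x − 40.4)² + (y − 57.5)² = 59.50²; (x + 21.1)² + (y + 103.5)² = 208.77²; (x + 85.4)² + (y + 34.9)² = 210.87².
Subtracting the P equation from the Q and R equations removes the quadratic terms:
-123.0 x − 322.0 y = -33825.61
-251.6 x − 184.8 y = -37353.15
Solving the 2×2 system: x ≈ 99.1, y ≈ 67.2 km.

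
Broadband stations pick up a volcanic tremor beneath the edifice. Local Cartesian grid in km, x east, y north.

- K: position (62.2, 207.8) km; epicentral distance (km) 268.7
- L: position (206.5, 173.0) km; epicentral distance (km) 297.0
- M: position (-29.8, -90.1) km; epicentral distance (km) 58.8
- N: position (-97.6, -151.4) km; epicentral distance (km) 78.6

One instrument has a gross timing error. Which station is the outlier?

Solve using three stations at a time. Using K, L, M (subtract circle equations pairwise → linear system) gives (x, y) ≈ (19.1, -57.4).
Distances from that point to each station vs reported:
  K: calculated 268.7 vs reported 268.7 → residual 0.0 km
  L: calculated 297.0 vs reported 297.0 → residual 0.0 km
  M: calculated 58.8 vs reported 58.8 → residual 0.0 km
  N: calculated 149.8 vs reported 78.6 → residual 71.2 km
K, L, M are mutually consistent (residuals ≈ 0); N is off by 71.2 km.

N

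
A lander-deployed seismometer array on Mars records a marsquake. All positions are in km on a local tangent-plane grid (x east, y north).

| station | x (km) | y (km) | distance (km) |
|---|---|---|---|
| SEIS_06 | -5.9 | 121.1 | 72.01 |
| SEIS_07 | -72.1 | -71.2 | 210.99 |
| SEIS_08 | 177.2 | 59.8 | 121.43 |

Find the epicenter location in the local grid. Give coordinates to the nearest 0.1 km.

Circle about each station: (x + 5.9)² + (y − 121.1)² = 72.01²; (x + 72.1)² + (y + 71.2)² = 210.99²; (x − 177.2)² + (y − 59.8)² = 121.43².
Subtracting the SEIS_06 equation from the SEIS_07 and SEIS_08 equations removes the quadratic terms:
-132.4 x − 384.6 y = -43763.51
366.2 x − 122.6 y = 10716.06
Solving the 2×2 system: x ≈ 60.4, y ≈ 93.0 km.

x ≈ 60.4 km, y ≈ 93.0 km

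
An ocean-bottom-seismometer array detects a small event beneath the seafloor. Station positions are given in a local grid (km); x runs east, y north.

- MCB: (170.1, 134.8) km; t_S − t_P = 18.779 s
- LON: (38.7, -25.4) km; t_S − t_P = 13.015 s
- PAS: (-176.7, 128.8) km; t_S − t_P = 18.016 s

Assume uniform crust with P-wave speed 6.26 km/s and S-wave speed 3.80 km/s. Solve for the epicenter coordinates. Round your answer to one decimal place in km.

Distance from S−P lag: d = Δt · v_P v_S / (v_P − v_S) = Δt · (6.26·3.80)/(6.26−3.80) ≈ 9.6699·Δt.
So d_MCB = 181.59, d_LON = 125.85, d_PAS = 174.21 km.
Circle about each station: (x − 170.1)² + (y − 134.8)² = 181.59²; (x − 38.7)² + (y + 25.4)² = 125.85²; (x + 176.7)² + (y − 128.8)² = 174.21².
Subtracting the MCB equation from the LON and PAS equations removes the quadratic terms:
-262.8 x − 320.4 y = -27825.49
-693.6 x − 12.0 y = 3333.08
Solving the 2×2 system: x ≈ -6.4, y ≈ 92.1 km.

(-6.4, 92.1)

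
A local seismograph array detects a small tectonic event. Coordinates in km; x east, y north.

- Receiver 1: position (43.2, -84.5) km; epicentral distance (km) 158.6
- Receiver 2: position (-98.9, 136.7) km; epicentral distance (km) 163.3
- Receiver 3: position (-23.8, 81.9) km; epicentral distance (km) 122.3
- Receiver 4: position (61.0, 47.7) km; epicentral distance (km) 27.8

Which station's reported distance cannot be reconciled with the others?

Solve using three stations at a time. Using Receiver 1, Receiver 2, Receiver 4 (subtract circle equations pairwise → linear system) gives (x, y) ≈ (51.8, 73.9).
Distances from that point to each station vs reported:
  Receiver 1: calculated 158.6 vs reported 158.6 → residual 0.0 km
  Receiver 2: calculated 163.3 vs reported 163.3 → residual 0.0 km
  Receiver 3: calculated 76.0 vs reported 122.3 → residual 46.3 km
  Receiver 4: calculated 27.7 vs reported 27.8 → residual 0.1 km
Receiver 1, Receiver 2, Receiver 4 are mutually consistent (residuals ≈ 0); Receiver 3 is off by 46.3 km.

Receiver 3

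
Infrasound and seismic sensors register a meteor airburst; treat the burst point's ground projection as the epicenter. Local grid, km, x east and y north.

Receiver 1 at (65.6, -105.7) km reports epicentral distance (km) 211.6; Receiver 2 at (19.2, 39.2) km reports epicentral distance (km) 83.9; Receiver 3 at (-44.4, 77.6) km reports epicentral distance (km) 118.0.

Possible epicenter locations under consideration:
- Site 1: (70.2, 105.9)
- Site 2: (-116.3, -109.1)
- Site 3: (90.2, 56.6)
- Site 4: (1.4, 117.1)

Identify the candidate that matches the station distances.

For each candidate, compare |candidate − station| to the reported distance:
Site 1: residuals Receiver 1 0.0, Receiver 2 0.1, Receiver 3 0.0 → max 0.1 km
Site 2: residuals Receiver 1 29.7, Receiver 2 117.0, Receiver 3 82.1 → max 117.0 km
Site 3: residuals Receiver 1 47.4, Receiver 2 10.8, Receiver 3 18.2 → max 47.4 km
Site 4: residuals Receiver 1 20.3, Receiver 2 4.0, Receiver 3 57.5 → max 57.5 km
Only Site 1 has all residuals ≈ 0.

Site 1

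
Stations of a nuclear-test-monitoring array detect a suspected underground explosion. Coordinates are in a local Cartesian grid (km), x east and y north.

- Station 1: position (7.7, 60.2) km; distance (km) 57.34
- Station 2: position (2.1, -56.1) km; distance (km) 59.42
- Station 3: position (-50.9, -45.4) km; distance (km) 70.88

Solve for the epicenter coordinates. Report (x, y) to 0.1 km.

0.6 km east, 3.3 km north

Circle about each station: (x − 7.7)² + (y − 60.2)² = 57.34²; (x − 2.1)² + (y + 56.1)² = 59.42²; (x + 50.9)² + (y + 45.4)² = 70.88².
Subtracting the Station 1 equation from the Station 2 and Station 3 equations removes the quadratic terms:
-11.2 x − 232.6 y = -774.57
-117.2 x − 211.2 y = -767.46
Solving the 2×2 system: x ≈ 0.6, y ≈ 3.3 km.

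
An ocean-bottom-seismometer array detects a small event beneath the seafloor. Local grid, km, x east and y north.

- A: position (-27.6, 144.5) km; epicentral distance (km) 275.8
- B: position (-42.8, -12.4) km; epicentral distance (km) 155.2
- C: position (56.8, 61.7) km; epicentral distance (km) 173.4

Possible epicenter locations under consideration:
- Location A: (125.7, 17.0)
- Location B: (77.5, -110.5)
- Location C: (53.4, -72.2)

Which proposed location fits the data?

For each candidate, compare |candidate − station| to the reported distance:
Location A: residuals A 76.4, B 15.8, C 91.3 → max 91.3 km
Location B: residuals A 0.0, B 0.0, C 0.0 → max 0.0 km
Location C: residuals A 44.5, B 41.9, C 39.5 → max 44.5 km
Only Location B has all residuals ≈ 0.

Location B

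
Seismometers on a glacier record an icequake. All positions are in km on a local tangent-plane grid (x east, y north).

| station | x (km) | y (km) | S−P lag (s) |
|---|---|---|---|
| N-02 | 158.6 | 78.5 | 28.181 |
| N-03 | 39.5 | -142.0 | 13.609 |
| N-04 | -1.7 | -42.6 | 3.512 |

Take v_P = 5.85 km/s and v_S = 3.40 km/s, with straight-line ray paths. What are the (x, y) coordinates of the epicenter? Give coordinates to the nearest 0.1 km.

Distance from S−P lag: d = Δt · v_P v_S / (v_P − v_S) = Δt · (5.85·3.40)/(5.85−3.40) ≈ 8.1184·Δt.
So d_N-02 = 228.78, d_N-03 = 110.48, d_N-04 = 28.51 km.
Circle about each station: (x − 158.6)² + (y − 78.5)² = 228.78²; (x − 39.5)² + (y + 142.0)² = 110.48²; (x + 1.7)² + (y + 42.6)² = 28.51².
Subtracting pairs of circle equations eliminates x²+y² and gives linear equations (the radical axes):
-238.2 x − 441.0 y = 30542.50
-320.6 x − 242.2 y = 22028.91
Solving the 2×2 system: x ≈ -27.7, y ≈ -54.3 km.

-27.7 km east, -54.3 km north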